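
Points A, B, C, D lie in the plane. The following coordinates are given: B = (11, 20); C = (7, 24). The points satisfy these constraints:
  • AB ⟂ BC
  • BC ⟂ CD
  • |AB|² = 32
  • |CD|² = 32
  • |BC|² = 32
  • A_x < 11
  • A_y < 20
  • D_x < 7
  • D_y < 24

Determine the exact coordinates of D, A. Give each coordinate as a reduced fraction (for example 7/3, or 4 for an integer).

D = (3, 20)
A = (7, 16)

1. D_x = 3  [[BC ⟂ CD ⇒ -4x+4y-68=0] ∩ [|D−(7, 24)|²=32]]
2. D_y = 20  [[BC ⟂ CD ⇒ -4x+4y-68=0] ∩ [|D−(7, 24)|²=32]]
   so D = (3, 20)
3. A_x = 7  [[AB ⟂ BC ⇒ 4x-4y+36=0] ∩ [|A−(11, 20)|²=32]]
4. A_y = 16  [[AB ⟂ BC ⇒ 4x-4y+36=0] ∩ [|A−(11, 20)|²=32]]
   so A = (7, 16)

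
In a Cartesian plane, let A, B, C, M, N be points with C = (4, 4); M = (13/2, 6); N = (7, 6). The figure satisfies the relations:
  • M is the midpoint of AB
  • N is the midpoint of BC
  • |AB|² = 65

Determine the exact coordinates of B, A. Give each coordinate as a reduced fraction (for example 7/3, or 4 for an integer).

B = (10, 8)
A = (3, 4)

1. B_x = 10  [B = 2·N−C = 2·(7, 6)−(4, 4)]
2. B_y = 8  [B = 2·N−C = 2·(7, 6)−(4, 4)]
   so B = (10, 8)
3. A_x = 3  [A = 2·M−B = 2·(13/2, 6)−(10, 8)]
4. A_y = 4  [A = 2·M−B = 2·(13/2, 6)−(10, 8)]
   so A = (3, 4)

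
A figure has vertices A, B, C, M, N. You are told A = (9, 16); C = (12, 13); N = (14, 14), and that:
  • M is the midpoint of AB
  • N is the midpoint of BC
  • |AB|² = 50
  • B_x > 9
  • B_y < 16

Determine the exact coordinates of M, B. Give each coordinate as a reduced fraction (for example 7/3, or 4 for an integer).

M = (25/2, 31/2)
B = (16, 15)

1. B_x = 16  [B = 2·N−C = 2·(14, 14)−(12, 13)]
2. B_y = 15  [B = 2·N−C = 2·(14, 14)−(12, 13)]
   so B = (16, 15)
3. M_x = 25/2  [2·M = A+B = (9, 16)+(16, 15)]
4. M_y = 31/2  [2·M = A+B = (9, 16)+(16, 15)]
   so M = (25/2, 31/2)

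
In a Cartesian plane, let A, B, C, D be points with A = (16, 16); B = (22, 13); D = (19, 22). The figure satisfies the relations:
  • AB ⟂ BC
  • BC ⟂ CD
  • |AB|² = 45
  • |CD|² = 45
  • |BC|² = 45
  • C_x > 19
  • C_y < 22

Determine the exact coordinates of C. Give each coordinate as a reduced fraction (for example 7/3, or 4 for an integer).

1. C_x = 25  [[AB ⟂ BC ⇒ 6x-3y-93=0] ∩ [|C−(19, 22)|²=45]]
2. C_y = 19  [[AB ⟂ BC ⇒ 6x-3y-93=0] ∩ [|C−(19, 22)|²=45]]
   so C = (25, 19)

C = (25, 19)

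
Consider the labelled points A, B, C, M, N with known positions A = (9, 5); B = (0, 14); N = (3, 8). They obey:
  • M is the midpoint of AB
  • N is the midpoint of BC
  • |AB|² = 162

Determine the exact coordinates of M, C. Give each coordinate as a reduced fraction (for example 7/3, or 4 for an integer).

M = (9/2, 19/2)
C = (6, 2)

1. M_x = 9/2  [2·M = A+B = (9, 5)+(0, 14)]
2. M_y = 19/2  [2·M = A+B = (9, 5)+(0, 14)]
   so M = (9/2, 19/2)
3. C_x = 6  [C = 2·N−B = 2·(3, 8)−(0, 14)]
4. C_y = 2  [C = 2·N−B = 2·(3, 8)−(0, 14)]
   so C = (6, 2)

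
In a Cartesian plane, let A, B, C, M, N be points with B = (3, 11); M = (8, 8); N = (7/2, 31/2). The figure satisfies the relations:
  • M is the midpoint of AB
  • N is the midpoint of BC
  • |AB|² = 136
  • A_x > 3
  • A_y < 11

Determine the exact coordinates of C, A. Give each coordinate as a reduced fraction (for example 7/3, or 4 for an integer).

C = (4, 20)
A = (13, 5)

1. A_x = 13  [A = 2·M−B = 2·(8, 8)−(3, 11)]
2. A_y = 5  [A = 2·M−B = 2·(8, 8)−(3, 11)]
   so A = (13, 5)
3. C_x = 4  [C = 2·N−B = 2·(7/2, 31/2)−(3, 11)]
4. C_y = 20  [C = 2·N−B = 2·(7/2, 31/2)−(3, 11)]
   so C = (4, 20)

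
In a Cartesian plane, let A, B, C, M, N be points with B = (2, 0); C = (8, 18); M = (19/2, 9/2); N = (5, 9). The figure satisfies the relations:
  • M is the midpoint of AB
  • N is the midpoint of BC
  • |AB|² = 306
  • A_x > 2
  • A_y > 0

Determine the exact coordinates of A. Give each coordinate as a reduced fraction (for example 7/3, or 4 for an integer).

1. A_x = 17  [A = 2·M−B = 2·(19/2, 9/2)−(2, 0)]
2. A_y = 9  [A = 2·M−B = 2·(19/2, 9/2)−(2, 0)]
   so A = (17, 9)

A = (17, 9)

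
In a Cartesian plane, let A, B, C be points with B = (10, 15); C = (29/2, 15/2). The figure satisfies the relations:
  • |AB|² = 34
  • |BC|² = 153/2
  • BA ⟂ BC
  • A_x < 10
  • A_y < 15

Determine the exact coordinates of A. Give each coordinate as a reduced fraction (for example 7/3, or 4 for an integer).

A = (5, 12)

1. A_x = 5  [[BA ⟂ BC ⇒ 9/2x-15/2y+135/2=0] ∩ [|A−(10, 15)|²=34]]
2. A_y = 12  [[BA ⟂ BC ⇒ 9/2x-15/2y+135/2=0] ∩ [|A−(10, 15)|²=34]]
   so A = (5, 12)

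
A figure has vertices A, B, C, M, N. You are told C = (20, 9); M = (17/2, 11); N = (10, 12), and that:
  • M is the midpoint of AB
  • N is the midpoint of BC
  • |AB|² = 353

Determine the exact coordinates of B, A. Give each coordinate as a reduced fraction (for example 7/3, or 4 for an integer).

B = (0, 15)
A = (17, 7)

1. B_x = 0  [B = 2·N−C = 2·(10, 12)−(20, 9)]
2. B_y = 15  [B = 2·N−C = 2·(10, 12)−(20, 9)]
   so B = (0, 15)
3. A_x = 17  [A = 2·M−B = 2·(17/2, 11)−(0, 15)]
4. A_y = 7  [A = 2·M−B = 2·(17/2, 11)−(0, 15)]
   so A = (17, 7)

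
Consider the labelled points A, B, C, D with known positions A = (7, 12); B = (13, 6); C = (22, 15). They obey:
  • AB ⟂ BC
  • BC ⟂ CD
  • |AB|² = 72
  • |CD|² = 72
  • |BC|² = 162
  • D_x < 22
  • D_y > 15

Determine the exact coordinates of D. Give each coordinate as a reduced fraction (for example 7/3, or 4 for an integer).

1. D_x = 16  [[BC ⟂ CD ⇒ 9x+9y-333=0] ∩ [|D−(22, 15)|²=72]]
2. D_y = 21  [[BC ⟂ CD ⇒ 9x+9y-333=0] ∩ [|D−(22, 15)|²=72]]
   so D = (16, 21)

D = (16, 21)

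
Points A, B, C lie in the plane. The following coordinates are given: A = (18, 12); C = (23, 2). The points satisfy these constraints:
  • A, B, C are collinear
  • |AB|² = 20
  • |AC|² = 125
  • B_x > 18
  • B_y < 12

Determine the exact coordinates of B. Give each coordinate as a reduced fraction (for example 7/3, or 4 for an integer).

1. B_x = 20  [[A, B, C are collinear ⇒ -10x-5y+240=0] ∩ [|B−(18, 12)|²=20]]
2. B_y = 8  [[A, B, C are collinear ⇒ -10x-5y+240=0] ∩ [|B−(18, 12)|²=20]]
   so B = (20, 8)

B = (20, 8)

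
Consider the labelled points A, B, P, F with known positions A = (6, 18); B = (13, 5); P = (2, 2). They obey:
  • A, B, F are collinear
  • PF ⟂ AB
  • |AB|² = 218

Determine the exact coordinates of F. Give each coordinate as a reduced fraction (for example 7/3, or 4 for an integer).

1. F_x = 1284/109  [[A, B, F are collinear ⇒ 13x+7y-204=0] ∩ [PF ⟂ AB ⇒ 7x-13y+12=0]]
2. F_y = 792/109  [[A, B, F are collinear ⇒ 13x+7y-204=0] ∩ [PF ⟂ AB ⇒ 7x-13y+12=0]]
   so F = (1284/109, 792/109)

F = (1284/109, 792/109)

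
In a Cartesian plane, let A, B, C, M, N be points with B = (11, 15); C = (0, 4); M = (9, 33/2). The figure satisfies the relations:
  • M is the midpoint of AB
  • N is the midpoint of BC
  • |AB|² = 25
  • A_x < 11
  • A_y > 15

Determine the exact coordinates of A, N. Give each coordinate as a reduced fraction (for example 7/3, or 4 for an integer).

A = (7, 18)
N = (11/2, 19/2)

1. A_x = 7  [A = 2·M−B = 2·(9, 33/2)−(11, 15)]
2. A_y = 18  [A = 2·M−B = 2·(9, 33/2)−(11, 15)]
   so A = (7, 18)
3. N_x = 11/2  [2·N = B+C = (11, 15)+(0, 4)]
4. N_y = 19/2  [2·N = B+C = (11, 15)+(0, 4)]
   so N = (11/2, 19/2)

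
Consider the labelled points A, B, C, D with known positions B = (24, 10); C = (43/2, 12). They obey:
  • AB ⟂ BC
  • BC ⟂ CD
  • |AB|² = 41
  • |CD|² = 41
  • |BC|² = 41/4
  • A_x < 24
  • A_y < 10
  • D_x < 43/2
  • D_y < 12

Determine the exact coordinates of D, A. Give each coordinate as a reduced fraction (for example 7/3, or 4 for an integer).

1. D_x = 35/2  [[BC ⟂ CD ⇒ -5/2x+2y+119/4=0] ∩ [|D−(43/2, 12)|²=41]]
2. D_y = 7  [[BC ⟂ CD ⇒ -5/2x+2y+119/4=0] ∩ [|D−(43/2, 12)|²=41]]
   so D = (35/2, 7)
3. A_x = 20  [[AB ⟂ BC ⇒ 5/2x-2y-40=0] ∩ [|A−(24, 10)|²=41]]
4. A_y = 5  [[AB ⟂ BC ⇒ 5/2x-2y-40=0] ∩ [|A−(24, 10)|²=41]]
   so A = (20, 5)

D = (35/2, 7)
A = (20, 5)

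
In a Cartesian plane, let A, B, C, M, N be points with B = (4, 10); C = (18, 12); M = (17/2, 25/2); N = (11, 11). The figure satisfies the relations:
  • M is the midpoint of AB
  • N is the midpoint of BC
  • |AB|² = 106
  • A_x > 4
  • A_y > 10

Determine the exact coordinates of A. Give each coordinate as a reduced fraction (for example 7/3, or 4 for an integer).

1. A_x = 13  [A = 2·M−B = 2·(17/2, 25/2)−(4, 10)]
2. A_y = 15  [A = 2·M−B = 2·(17/2, 25/2)−(4, 10)]
   so A = (13, 15)

A = (13, 15)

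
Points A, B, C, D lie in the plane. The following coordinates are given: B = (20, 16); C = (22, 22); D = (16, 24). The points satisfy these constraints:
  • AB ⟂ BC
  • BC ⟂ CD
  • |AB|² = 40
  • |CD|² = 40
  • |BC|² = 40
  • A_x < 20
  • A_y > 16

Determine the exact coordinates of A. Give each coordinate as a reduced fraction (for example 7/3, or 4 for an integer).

1. A_x = 14  [[AB ⟂ BC ⇒ -2x-6y+136=0] ∩ [|A−(20, 16)|²=40]]
2. A_y = 18  [[AB ⟂ BC ⇒ -2x-6y+136=0] ∩ [|A−(20, 16)|²=40]]
   so A = (14, 18)

A = (14, 18)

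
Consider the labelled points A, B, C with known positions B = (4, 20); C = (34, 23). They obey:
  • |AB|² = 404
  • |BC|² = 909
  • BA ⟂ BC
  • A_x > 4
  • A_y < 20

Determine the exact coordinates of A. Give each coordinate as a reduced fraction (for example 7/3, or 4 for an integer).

1. A_x = 6  [[BA ⟂ BC ⇒ 30x+3y-180=0] ∩ [|A−(4, 20)|²=404]]
2. A_y = 0  [[BA ⟂ BC ⇒ 30x+3y-180=0] ∩ [|A−(4, 20)|²=404]]
   so A = (6, 0)

A = (6, 0)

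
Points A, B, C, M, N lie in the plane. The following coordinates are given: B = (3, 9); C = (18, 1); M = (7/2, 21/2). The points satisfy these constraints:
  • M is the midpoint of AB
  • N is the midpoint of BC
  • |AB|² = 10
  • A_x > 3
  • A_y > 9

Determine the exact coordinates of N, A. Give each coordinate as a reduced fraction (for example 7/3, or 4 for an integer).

1. A_x = 4  [A = 2·M−B = 2·(7/2, 21/2)−(3, 9)]
2. A_y = 12  [A = 2·M−B = 2·(7/2, 21/2)−(3, 9)]
   so A = (4, 12)
3. N_x = 21/2  [2·N = B+C = (3, 9)+(18, 1)]
4. N_y = 5  [2·N = B+C = (3, 9)+(18, 1)]
   so N = (21/2, 5)

N = (21/2, 5)
A = (4, 12)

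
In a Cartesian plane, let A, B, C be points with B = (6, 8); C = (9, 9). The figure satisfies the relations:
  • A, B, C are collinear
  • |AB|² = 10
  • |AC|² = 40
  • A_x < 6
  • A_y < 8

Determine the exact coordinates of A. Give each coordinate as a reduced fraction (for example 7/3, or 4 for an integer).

A = (3, 7)

1. A_x = 3  [[A, B, C are collinear ⇒ -1x+3y-18=0] ∩ [|A−(6, 8)|²=10]]
2. A_y = 7  [[A, B, C are collinear ⇒ -1x+3y-18=0] ∩ [|A−(6, 8)|²=10]]
   so A = (3, 7)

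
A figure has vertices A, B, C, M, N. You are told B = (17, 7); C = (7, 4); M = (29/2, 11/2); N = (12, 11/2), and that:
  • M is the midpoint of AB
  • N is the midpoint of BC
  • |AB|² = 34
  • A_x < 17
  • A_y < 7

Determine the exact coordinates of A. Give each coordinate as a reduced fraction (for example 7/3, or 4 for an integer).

A = (12, 4)

1. A_x = 12  [A = 2·M−B = 2·(29/2, 11/2)−(17, 7)]
2. A_y = 4  [A = 2·M−B = 2·(29/2, 11/2)−(17, 7)]
   so A = (12, 4)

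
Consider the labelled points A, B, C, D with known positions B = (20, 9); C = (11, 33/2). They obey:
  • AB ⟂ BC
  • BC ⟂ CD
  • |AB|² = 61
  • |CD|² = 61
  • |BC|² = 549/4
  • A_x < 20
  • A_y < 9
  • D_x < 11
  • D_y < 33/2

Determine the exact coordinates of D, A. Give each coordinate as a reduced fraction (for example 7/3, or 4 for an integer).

D = (6, 21/2)
A = (15, 3)

1. D_x = 6  [[BC ⟂ CD ⇒ -9x+15/2y-99/4=0] ∩ [|D−(11, 33/2)|²=61]]
2. D_y = 21/2  [[BC ⟂ CD ⇒ -9x+15/2y-99/4=0] ∩ [|D−(11, 33/2)|²=61]]
   so D = (6, 21/2)
3. A_x = 15  [[AB ⟂ BC ⇒ 9x-15/2y-225/2=0] ∩ [|A−(20, 9)|²=61]]
4. A_y = 3  [[AB ⟂ BC ⇒ 9x-15/2y-225/2=0] ∩ [|A−(20, 9)|²=61]]
   so A = (15, 3)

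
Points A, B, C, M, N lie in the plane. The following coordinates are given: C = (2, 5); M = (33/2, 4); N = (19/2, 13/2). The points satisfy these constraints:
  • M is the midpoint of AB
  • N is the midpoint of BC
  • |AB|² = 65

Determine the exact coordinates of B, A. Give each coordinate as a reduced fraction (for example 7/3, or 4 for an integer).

B = (17, 8)
A = (16, 0)

1. B_x = 17  [B = 2·N−C = 2·(19/2, 13/2)−(2, 5)]
2. B_y = 8  [B = 2·N−C = 2·(19/2, 13/2)−(2, 5)]
   so B = (17, 8)
3. A_x = 16  [A = 2·M−B = 2·(33/2, 4)−(17, 8)]
4. A_y = 0  [A = 2·M−B = 2·(33/2, 4)−(17, 8)]
   so A = (16, 0)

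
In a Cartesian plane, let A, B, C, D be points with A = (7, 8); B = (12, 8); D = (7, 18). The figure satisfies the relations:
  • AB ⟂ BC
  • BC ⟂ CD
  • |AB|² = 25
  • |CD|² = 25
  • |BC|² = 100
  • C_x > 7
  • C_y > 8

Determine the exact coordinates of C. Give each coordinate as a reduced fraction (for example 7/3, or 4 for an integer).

1. C_x = 12  [[AB ⟂ BC ⇒ 5x-60=0] ∩ [|C−(7, 18)|²=25]]
2. C_y = 18  [[AB ⟂ BC ⇒ 5x-60=0] ∩ [|C−(7, 18)|²=25]]
   so C = (12, 18)

C = (12, 18)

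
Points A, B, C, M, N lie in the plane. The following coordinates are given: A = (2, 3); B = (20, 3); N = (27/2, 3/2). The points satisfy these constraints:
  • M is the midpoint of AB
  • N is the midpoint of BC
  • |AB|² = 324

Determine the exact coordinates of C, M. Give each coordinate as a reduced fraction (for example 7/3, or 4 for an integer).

C = (7, 0)
M = (11, 3)

1. M_x = 11  [2·M = A+B = (2, 3)+(20, 3)]
2. M_y = 3  [2·M = A+B = (2, 3)+(20, 3)]
   so M = (11, 3)
3. C_x = 7  [C = 2·N−B = 2·(27/2, 3/2)−(20, 3)]
4. C_y = 0  [C = 2·N−B = 2·(27/2, 3/2)−(20, 3)]
   so C = (7, 0)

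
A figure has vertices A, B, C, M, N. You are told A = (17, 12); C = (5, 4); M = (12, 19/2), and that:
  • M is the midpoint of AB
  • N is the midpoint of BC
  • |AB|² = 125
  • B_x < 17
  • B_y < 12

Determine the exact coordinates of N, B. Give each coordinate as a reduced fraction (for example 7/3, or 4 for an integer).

N = (6, 11/2)
B = (7, 7)

1. B_x = 7  [B = 2·M−A = 2·(12, 19/2)−(17, 12)]
2. B_y = 7  [B = 2·M−A = 2·(12, 19/2)−(17, 12)]
   so B = (7, 7)
3. N_x = 6  [2·N = B+C = (7, 7)+(5, 4)]
4. N_y = 11/2  [2·N = B+C = (7, 7)+(5, 4)]
   so N = (6, 11/2)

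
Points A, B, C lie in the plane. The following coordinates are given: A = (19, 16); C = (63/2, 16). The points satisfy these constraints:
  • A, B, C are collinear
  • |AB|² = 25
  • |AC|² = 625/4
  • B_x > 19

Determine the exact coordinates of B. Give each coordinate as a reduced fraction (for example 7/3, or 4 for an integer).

B = (24, 16)

1. B_x = 24  [[A, B, C are collinear ⇒ -25/2y+200=0] ∩ [|B−(19, 16)|²=25]]
2. B_y = 16  [[A, B, C are collinear ⇒ -25/2y+200=0] ∩ [|B−(19, 16)|²=25]]
   so B = (24, 16)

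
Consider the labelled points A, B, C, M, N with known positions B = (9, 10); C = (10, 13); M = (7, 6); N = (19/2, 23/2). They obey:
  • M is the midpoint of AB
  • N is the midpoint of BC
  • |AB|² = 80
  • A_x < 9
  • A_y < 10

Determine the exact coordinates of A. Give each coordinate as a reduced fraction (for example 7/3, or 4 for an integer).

A = (5, 2)

1. A_x = 5  [A = 2·M−B = 2·(7, 6)−(9, 10)]
2. A_y = 2  [A = 2·M−B = 2·(7, 6)−(9, 10)]
   so A = (5, 2)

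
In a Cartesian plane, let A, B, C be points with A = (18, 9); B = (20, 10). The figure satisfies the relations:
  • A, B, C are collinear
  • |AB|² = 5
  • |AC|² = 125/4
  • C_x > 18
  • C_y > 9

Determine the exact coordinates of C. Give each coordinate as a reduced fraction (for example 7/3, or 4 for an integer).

C = (23, 23/2)

1. C_x = 23  [[A, B, C are collinear ⇒ -1x+2y=0] ∩ [|C−(18, 9)|²=125/4]]
2. C_y = 23/2  [[A, B, C are collinear ⇒ -1x+2y=0] ∩ [|C−(18, 9)|²=125/4]]
   so C = (23, 23/2)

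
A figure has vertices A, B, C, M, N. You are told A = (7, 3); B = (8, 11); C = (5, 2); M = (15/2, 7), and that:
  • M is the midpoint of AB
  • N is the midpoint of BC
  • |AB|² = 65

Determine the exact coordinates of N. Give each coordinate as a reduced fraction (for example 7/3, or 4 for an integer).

1. N_x = 13/2  [2·N = B+C = (8, 11)+(5, 2)]
2. N_y = 13/2  [2·N = B+C = (8, 11)+(5, 2)]
   so N = (13/2, 13/2)

N = (13/2, 13/2)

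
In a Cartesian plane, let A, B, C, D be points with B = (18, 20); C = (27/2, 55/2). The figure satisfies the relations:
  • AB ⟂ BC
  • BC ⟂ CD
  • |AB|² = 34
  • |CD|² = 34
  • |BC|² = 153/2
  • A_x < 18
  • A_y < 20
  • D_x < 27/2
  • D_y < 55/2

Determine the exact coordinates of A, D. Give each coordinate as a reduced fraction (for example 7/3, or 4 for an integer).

A = (13, 17)
D = (17/2, 49/2)

1. A_x = 13  [[AB ⟂ BC ⇒ 9/2x-15/2y+69=0] ∩ [|A−(18, 20)|²=34]]
2. A_y = 17  [[AB ⟂ BC ⇒ 9/2x-15/2y+69=0] ∩ [|A−(18, 20)|²=34]]
   so A = (13, 17)
3. D_x = 17/2  [[BC ⟂ CD ⇒ -9/2x+15/2y-291/2=0] ∩ [|D−(27/2, 55/2)|²=34]]
4. D_y = 49/2  [[BC ⟂ CD ⇒ -9/2x+15/2y-291/2=0] ∩ [|D−(27/2, 55/2)|²=34]]
   so D = (17/2, 49/2)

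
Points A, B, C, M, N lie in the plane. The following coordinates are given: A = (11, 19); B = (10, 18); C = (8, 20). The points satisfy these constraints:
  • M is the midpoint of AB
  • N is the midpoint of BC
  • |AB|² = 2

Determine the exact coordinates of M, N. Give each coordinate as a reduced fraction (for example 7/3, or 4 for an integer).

1. M_x = 21/2  [2·M = A+B = (11, 19)+(10, 18)]
2. M_y = 37/2  [2·M = A+B = (11, 19)+(10, 18)]
   so M = (21/2, 37/2)
3. N_x = 9  [2·N = B+C = (10, 18)+(8, 20)]
4. N_y = 19  [2·N = B+C = (10, 18)+(8, 20)]
   so N = (9, 19)

M = (21/2, 37/2)
N = (9, 19)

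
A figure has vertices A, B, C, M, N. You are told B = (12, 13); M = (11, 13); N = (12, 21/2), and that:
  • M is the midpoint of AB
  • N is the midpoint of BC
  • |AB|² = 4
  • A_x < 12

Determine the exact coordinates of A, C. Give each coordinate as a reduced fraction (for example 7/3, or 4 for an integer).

1. A_x = 10  [A = 2·M−B = 2·(11, 13)−(12, 13)]
2. A_y = 13  [A = 2·M−B = 2·(11, 13)−(12, 13)]
   so A = (10, 13)
3. C_x = 12  [C = 2·N−B = 2·(12, 21/2)−(12, 13)]
4. C_y = 8  [C = 2·N−B = 2·(12, 21/2)−(12, 13)]
   so C = (12, 8)

A = (10, 13)
C = (12, 8)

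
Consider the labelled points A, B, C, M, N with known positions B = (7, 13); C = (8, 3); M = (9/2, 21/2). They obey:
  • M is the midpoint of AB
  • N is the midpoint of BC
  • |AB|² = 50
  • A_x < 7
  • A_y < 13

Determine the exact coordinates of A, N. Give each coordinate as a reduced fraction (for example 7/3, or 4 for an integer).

A = (2, 8)
N = (15/2, 8)

1. A_x = 2  [A = 2·M−B = 2·(9/2, 21/2)−(7, 13)]
2. A_y = 8  [A = 2·M−B = 2·(9/2, 21/2)−(7, 13)]
   so A = (2, 8)
3. N_x = 15/2  [2·N = B+C = (7, 13)+(8, 3)]
4. N_y = 8  [2·N = B+C = (7, 13)+(8, 3)]
   so N = (15/2, 8)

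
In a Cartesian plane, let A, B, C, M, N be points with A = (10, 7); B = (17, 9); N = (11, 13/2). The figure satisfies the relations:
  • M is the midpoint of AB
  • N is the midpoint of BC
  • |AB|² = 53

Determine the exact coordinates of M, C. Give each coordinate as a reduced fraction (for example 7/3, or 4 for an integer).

1. M_x = 27/2  [2·M = A+B = (10, 7)+(17, 9)]
2. M_y = 8  [2·M = A+B = (10, 7)+(17, 9)]
   so M = (27/2, 8)
3. C_x = 5  [C = 2·N−B = 2·(11, 13/2)−(17, 9)]
4. C_y = 4  [C = 2·N−B = 2·(11, 13/2)−(17, 9)]
   so C = (5, 4)

M = (27/2, 8)
C = (5, 4)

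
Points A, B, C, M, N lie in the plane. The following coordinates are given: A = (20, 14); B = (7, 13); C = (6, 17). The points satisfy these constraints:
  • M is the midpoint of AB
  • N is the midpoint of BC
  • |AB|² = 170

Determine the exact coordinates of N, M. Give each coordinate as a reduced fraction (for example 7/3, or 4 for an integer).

N = (13/2, 15)
M = (27/2, 27/2)

1. M_x = 27/2  [2·M = A+B = (20, 14)+(7, 13)]
2. M_y = 27/2  [2·M = A+B = (20, 14)+(7, 13)]
   so M = (27/2, 27/2)
3. N_x = 13/2  [2·N = B+C = (7, 13)+(6, 17)]
4. N_y = 15  [2·N = B+C = (7, 13)+(6, 17)]
   so N = (13/2, 15)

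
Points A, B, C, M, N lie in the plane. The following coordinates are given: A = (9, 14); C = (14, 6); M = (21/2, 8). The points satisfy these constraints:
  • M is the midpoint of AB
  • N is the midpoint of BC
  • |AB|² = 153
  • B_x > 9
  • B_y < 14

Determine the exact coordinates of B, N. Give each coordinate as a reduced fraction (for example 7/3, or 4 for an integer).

B = (12, 2)
N = (13, 4)

1. B_x = 12  [B = 2·M−A = 2·(21/2, 8)−(9, 14)]
2. B_y = 2  [B = 2·M−A = 2·(21/2, 8)−(9, 14)]
   so B = (12, 2)
3. N_x = 13  [2·N = B+C = (12, 2)+(14, 6)]
4. N_y = 4  [2·N = B+C = (12, 2)+(14, 6)]
   so N = (13, 4)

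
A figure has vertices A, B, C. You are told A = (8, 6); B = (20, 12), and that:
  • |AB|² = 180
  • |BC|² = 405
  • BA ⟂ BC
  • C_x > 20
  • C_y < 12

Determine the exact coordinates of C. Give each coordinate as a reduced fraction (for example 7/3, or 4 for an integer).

1. C_x = 29  [[BA ⟂ BC ⇒ -12x-6y+312=0] ∩ [|C−(20, 12)|²=405]]
2. C_y = -6  [[BA ⟂ BC ⇒ -12x-6y+312=0] ∩ [|C−(20, 12)|²=405]]
   so C = (29, -6)

C = (29, -6)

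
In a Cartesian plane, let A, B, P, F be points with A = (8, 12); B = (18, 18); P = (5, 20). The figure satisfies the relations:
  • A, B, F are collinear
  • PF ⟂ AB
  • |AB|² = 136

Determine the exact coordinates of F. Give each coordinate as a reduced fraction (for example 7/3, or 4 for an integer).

1. F_x = 317/34  [[A, B, F are collinear ⇒ -6x+10y-72=0] ∩ [PF ⟂ AB ⇒ 10x+6y-170=0]]
2. F_y = 435/34  [[A, B, F are collinear ⇒ -6x+10y-72=0] ∩ [PF ⟂ AB ⇒ 10x+6y-170=0]]
   so F = (317/34, 435/34)

F = (317/34, 435/34)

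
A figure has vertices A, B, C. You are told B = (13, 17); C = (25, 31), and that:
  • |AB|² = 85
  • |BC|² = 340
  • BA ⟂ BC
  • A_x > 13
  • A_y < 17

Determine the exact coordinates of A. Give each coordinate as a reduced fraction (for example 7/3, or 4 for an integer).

1. A_x = 20  [[BA ⟂ BC ⇒ 12x+14y-394=0] ∩ [|A−(13, 17)|²=85]]
2. A_y = 11  [[BA ⟂ BC ⇒ 12x+14y-394=0] ∩ [|A−(13, 17)|²=85]]
   so A = (20, 11)

A = (20, 11)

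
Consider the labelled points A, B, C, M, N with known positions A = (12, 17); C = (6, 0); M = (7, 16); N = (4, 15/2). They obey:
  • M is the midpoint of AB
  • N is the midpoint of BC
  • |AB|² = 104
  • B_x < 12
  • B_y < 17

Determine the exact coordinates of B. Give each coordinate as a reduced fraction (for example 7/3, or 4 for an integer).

1. B_x = 2  [B = 2·M−A = 2·(7, 16)−(12, 17)]
2. B_y = 15  [B = 2·M−A = 2·(7, 16)−(12, 17)]
   so B = (2, 15)

B = (2, 15)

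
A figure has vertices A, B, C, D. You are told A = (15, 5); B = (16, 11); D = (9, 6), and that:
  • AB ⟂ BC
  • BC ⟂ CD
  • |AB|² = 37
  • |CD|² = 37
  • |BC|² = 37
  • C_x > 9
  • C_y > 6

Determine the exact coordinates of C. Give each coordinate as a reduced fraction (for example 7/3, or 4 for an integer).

1. C_x = 10  [[AB ⟂ BC ⇒ 1x+6y-82=0] ∩ [|C−(9, 6)|²=37]]
2. C_y = 12  [[AB ⟂ BC ⇒ 1x+6y-82=0] ∩ [|C−(9, 6)|²=37]]
   so C = (10, 12)

C = (10, 12)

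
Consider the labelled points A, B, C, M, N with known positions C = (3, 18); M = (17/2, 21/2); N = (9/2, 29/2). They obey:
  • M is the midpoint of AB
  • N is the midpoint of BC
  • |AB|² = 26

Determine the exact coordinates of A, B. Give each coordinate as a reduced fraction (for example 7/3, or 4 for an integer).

1. B_x = 6  [B = 2·N−C = 2·(9/2, 29/2)−(3, 18)]
2. B_y = 11  [B = 2·N−C = 2·(9/2, 29/2)−(3, 18)]
   so B = (6, 11)
3. A_x = 11  [A = 2·M−B = 2·(17/2, 21/2)−(6, 11)]
4. A_y = 10  [A = 2·M−B = 2·(17/2, 21/2)−(6, 11)]
   so A = (11, 10)

A = (11, 10)
B = (6, 11)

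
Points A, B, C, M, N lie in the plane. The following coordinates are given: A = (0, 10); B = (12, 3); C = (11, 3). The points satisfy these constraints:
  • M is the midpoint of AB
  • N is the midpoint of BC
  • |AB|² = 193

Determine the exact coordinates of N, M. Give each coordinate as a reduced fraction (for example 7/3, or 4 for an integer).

N = (23/2, 3)
M = (6, 13/2)

1. M_x = 6  [2·M = A+B = (0, 10)+(12, 3)]
2. M_y = 13/2  [2·M = A+B = (0, 10)+(12, 3)]
   so M = (6, 13/2)
3. N_x = 23/2  [2·N = B+C = (12, 3)+(11, 3)]
4. N_y = 3  [2·N = B+C = (12, 3)+(11, 3)]
   so N = (23/2, 3)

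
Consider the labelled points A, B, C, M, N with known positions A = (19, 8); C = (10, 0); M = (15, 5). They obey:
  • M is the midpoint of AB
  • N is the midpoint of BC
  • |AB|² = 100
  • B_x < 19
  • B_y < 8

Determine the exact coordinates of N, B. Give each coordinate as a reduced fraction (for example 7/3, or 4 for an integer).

1. B_x = 11  [B = 2·M−A = 2·(15, 5)−(19, 8)]
2. B_y = 2  [B = 2·M−A = 2·(15, 5)−(19, 8)]
   so B = (11, 2)
3. N_x = 21/2  [2·N = B+C = (11, 2)+(10, 0)]
4. N_y = 1  [2·N = B+C = (11, 2)+(10, 0)]
   so N = (21/2, 1)

N = (21/2, 1)
B = (11, 2)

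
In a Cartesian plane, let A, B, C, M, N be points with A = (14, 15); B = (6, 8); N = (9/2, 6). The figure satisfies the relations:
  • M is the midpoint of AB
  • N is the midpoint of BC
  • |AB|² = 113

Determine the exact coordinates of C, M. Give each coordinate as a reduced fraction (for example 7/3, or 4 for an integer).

1. M_x = 10  [2·M = A+B = (14, 15)+(6, 8)]
2. M_y = 23/2  [2·M = A+B = (14, 15)+(6, 8)]
   so M = (10, 23/2)
3. C_x = 3  [C = 2·N−B = 2·(9/2, 6)−(6, 8)]
4. C_y = 4  [C = 2·N−B = 2·(9/2, 6)−(6, 8)]
   so C = (3, 4)

C = (3, 4)
M = (10, 23/2)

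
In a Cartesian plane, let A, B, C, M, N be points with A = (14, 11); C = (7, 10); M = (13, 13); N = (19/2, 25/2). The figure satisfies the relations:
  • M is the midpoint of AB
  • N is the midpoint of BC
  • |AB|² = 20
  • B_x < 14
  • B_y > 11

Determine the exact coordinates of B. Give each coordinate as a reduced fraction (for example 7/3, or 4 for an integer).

1. B_x = 12  [B = 2·M−A = 2·(13, 13)−(14, 11)]
2. B_y = 15  [B = 2·M−A = 2·(13, 13)−(14, 11)]
   so B = (12, 15)

B = (12, 15)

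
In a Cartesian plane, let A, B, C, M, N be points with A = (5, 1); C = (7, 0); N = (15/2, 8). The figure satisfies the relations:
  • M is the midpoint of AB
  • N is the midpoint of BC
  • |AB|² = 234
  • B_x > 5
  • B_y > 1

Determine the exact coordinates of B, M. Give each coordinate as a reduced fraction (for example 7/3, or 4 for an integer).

B = (8, 16)
M = (13/2, 17/2)

1. B_x = 8  [B = 2·N−C = 2·(15/2, 8)−(7, 0)]
2. B_y = 16  [B = 2·N−C = 2·(15/2, 8)−(7, 0)]
   so B = (8, 16)
3. M_x = 13/2  [2·M = A+B = (5, 1)+(8, 16)]
4. M_y = 17/2  [2·M = A+B = (5, 1)+(8, 16)]
   so M = (13/2, 17/2)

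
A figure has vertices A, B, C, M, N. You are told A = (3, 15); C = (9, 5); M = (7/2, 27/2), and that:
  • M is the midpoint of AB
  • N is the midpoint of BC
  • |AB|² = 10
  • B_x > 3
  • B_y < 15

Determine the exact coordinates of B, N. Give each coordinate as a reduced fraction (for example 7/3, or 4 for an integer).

1. B_x = 4  [B = 2·M−A = 2·(7/2, 27/2)−(3, 15)]
2. B_y = 12  [B = 2·M−A = 2·(7/2, 27/2)−(3, 15)]
   so B = (4, 12)
3. N_x = 13/2  [2·N = B+C = (4, 12)+(9, 5)]
4. N_y = 17/2  [2·N = B+C = (4, 12)+(9, 5)]
   so N = (13/2, 17/2)

B = (4, 12)
N = (13/2, 17/2)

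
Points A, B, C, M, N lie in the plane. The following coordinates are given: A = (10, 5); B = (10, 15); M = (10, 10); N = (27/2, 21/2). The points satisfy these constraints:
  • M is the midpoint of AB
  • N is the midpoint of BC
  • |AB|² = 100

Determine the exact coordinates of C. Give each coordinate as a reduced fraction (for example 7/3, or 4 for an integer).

C = (17, 6)

1. C_x = 17  [C = 2·N−B = 2·(27/2, 21/2)−(10, 15)]
2. C_y = 6  [C = 2·N−B = 2·(27/2, 21/2)−(10, 15)]
   so C = (17, 6)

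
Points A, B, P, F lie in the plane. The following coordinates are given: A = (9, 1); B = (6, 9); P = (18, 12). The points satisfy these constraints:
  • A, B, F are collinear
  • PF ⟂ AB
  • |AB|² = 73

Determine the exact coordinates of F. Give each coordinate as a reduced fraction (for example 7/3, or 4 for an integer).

1. F_x = 474/73  [[A, B, F are collinear ⇒ -8x-3y+75=0] ∩ [PF ⟂ AB ⇒ -3x+8y-42=0]]
2. F_y = 561/73  [[A, B, F are collinear ⇒ -8x-3y+75=0] ∩ [PF ⟂ AB ⇒ -3x+8y-42=0]]
   so F = (474/73, 561/73)

F = (474/73, 561/73)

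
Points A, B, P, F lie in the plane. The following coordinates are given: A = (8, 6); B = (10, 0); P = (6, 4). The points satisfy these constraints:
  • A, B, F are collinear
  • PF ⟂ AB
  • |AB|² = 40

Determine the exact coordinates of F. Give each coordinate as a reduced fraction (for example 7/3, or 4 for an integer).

1. F_x = 42/5  [[A, B, F are collinear ⇒ 6x+2y-60=0] ∩ [PF ⟂ AB ⇒ 2x-6y+12=0]]
2. F_y = 24/5  [[A, B, F are collinear ⇒ 6x+2y-60=0] ∩ [PF ⟂ AB ⇒ 2x-6y+12=0]]
   so F = (42/5, 24/5)

F = (42/5, 24/5)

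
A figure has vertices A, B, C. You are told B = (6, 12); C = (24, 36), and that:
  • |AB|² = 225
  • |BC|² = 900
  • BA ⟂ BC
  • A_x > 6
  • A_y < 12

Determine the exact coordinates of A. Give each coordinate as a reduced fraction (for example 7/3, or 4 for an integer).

1. A_x = 18  [[BA ⟂ BC ⇒ 18x+24y-396=0] ∩ [|A−(6, 12)|²=225]]
2. A_y = 3  [[BA ⟂ BC ⇒ 18x+24y-396=0] ∩ [|A−(6, 12)|²=225]]
   so A = (18, 3)

A = (18, 3)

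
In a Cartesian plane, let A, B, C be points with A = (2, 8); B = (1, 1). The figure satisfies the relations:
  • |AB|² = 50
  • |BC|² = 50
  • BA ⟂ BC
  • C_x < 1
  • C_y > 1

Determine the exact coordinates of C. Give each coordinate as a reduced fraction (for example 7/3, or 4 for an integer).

1. C_x = -6  [[BA ⟂ BC ⇒ 1x+7y-8=0] ∩ [|C−(1, 1)|²=50]]
2. C_y = 2  [[BA ⟂ BC ⇒ 1x+7y-8=0] ∩ [|C−(1, 1)|²=50]]
   so C = (-6, 2)

C = (-6, 2)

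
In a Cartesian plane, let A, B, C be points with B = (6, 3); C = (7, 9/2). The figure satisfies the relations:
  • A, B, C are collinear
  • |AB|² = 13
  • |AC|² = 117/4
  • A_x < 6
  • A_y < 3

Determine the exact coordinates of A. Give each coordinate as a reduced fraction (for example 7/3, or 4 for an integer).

1. A_x = 4  [[A, B, C are collinear ⇒ -3/2x+1y+6=0] ∩ [|A−(6, 3)|²=13]]
2. A_y = 0  [[A, B, C are collinear ⇒ -3/2x+1y+6=0] ∩ [|A−(6, 3)|²=13]]
   so A = (4, 0)

A = (4, 0)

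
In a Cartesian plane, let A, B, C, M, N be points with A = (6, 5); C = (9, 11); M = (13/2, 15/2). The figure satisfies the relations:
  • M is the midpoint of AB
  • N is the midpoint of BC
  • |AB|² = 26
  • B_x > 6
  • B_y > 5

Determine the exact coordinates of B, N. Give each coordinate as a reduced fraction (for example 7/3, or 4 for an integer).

B = (7, 10)
N = (8, 21/2)

1. B_x = 7  [B = 2·M−A = 2·(13/2, 15/2)−(6, 5)]
2. B_y = 10  [B = 2·M−A = 2·(13/2, 15/2)−(6, 5)]
   so B = (7, 10)
3. N_x = 8  [2·N = B+C = (7, 10)+(9, 11)]
4. N_y = 21/2  [2·N = B+C = (7, 10)+(9, 11)]
   so N = (8, 21/2)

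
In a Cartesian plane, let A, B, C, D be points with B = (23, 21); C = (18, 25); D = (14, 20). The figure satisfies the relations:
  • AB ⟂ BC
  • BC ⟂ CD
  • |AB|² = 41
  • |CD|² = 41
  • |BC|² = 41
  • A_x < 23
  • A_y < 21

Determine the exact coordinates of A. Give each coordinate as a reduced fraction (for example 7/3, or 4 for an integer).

A = (19, 16)

1. A_x = 19  [[AB ⟂ BC ⇒ 5x-4y-31=0] ∩ [|A−(23, 21)|²=41]]
2. A_y = 16  [[AB ⟂ BC ⇒ 5x-4y-31=0] ∩ [|A−(23, 21)|²=41]]
   so A = (19, 16)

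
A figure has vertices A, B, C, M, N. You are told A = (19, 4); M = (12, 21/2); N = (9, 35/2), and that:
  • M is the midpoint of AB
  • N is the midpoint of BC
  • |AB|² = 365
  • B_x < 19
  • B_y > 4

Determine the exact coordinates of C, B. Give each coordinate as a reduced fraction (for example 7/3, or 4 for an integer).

C = (13, 18)
B = (5, 17)

1. B_x = 5  [B = 2·M−A = 2·(12, 21/2)−(19, 4)]
2. B_y = 17  [B = 2·M−A = 2·(12, 21/2)−(19, 4)]
   so B = (5, 17)
3. C_x = 13  [C = 2·N−B = 2·(9, 35/2)−(5, 17)]
4. C_y = 18  [C = 2·N−B = 2·(9, 35/2)−(5, 17)]
   so C = (13, 18)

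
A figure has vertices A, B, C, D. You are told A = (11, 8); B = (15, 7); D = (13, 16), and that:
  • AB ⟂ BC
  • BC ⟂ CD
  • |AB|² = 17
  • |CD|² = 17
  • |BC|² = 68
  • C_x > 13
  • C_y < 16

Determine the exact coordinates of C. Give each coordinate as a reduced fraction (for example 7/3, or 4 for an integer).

C = (17, 15)

1. C_x = 17  [[AB ⟂ BC ⇒ 4x-1y-53=0] ∩ [|C−(13, 16)|²=17]]
2. C_y = 15  [[AB ⟂ BC ⇒ 4x-1y-53=0] ∩ [|C−(13, 16)|²=17]]
   so C = (17, 15)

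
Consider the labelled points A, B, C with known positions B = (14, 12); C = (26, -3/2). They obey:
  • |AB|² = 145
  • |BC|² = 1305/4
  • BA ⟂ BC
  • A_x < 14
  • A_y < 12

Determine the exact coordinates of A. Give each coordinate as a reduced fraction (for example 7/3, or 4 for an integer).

1. A_x = 5  [[BA ⟂ BC ⇒ 12x-27/2y-6=0] ∩ [|A−(14, 12)|²=145]]
2. A_y = 4  [[BA ⟂ BC ⇒ 12x-27/2y-6=0] ∩ [|A−(14, 12)|²=145]]
   so A = (5, 4)

A = (5, 4)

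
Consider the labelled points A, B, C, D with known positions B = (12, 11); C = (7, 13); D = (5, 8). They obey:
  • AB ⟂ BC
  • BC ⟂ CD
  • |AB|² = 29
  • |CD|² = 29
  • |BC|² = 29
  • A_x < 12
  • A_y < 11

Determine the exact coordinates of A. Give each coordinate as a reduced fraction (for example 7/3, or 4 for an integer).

1. A_x = 10  [[AB ⟂ BC ⇒ 5x-2y-38=0] ∩ [|A−(12, 11)|²=29]]
2. A_y = 6  [[AB ⟂ BC ⇒ 5x-2y-38=0] ∩ [|A−(12, 11)|²=29]]
   so A = (10, 6)

A = (10, 6)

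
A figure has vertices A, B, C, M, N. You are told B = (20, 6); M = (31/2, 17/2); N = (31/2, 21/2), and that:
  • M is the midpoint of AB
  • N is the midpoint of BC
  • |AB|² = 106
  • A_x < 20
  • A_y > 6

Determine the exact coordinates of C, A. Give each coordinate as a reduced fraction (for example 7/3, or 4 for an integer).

1. A_x = 11  [A = 2·M−B = 2·(31/2, 17/2)−(20, 6)]
2. A_y = 11  [A = 2·M−B = 2·(31/2, 17/2)−(20, 6)]
   so A = (11, 11)
3. C_x = 11  [C = 2·N−B = 2·(31/2, 21/2)−(20, 6)]
4. C_y = 15  [C = 2·N−B = 2·(31/2, 21/2)−(20, 6)]
   so C = (11, 15)

C = (11, 15)
A = (11, 11)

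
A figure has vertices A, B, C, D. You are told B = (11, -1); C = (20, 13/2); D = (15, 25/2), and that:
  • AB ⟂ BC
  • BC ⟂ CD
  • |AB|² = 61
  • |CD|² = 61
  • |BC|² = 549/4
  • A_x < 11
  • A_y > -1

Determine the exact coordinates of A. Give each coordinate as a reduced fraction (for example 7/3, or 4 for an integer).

A = (6, 5)

1. A_x = 6  [[AB ⟂ BC ⇒ -9x-15/2y+183/2=0] ∩ [|A−(11, -1)|²=61]]
2. A_y = 5  [[AB ⟂ BC ⇒ -9x-15/2y+183/2=0] ∩ [|A−(11, -1)|²=61]]
   so A = (6, 5)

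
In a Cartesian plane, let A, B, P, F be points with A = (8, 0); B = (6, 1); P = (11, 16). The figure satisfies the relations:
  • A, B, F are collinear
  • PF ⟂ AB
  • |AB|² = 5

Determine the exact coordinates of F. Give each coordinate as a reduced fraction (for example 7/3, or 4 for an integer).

1. F_x = 4  [[A, B, F are collinear ⇒ -1x-2y+8=0] ∩ [PF ⟂ AB ⇒ -2x+1y+6=0]]
2. F_y = 2  [[A, B, F are collinear ⇒ -1x-2y+8=0] ∩ [PF ⟂ AB ⇒ -2x+1y+6=0]]
   so F = (4, 2)

F = (4, 2)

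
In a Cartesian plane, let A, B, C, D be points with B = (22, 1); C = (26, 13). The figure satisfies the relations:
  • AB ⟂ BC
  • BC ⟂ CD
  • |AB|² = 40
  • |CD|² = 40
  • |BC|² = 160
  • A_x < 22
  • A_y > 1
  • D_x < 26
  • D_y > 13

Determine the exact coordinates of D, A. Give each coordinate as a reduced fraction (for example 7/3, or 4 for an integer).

D = (20, 15)
A = (16, 3)

1. D_x = 20  [[BC ⟂ CD ⇒ 4x+12y-260=0] ∩ [|D−(26, 13)|²=40]]
2. D_y = 15  [[BC ⟂ CD ⇒ 4x+12y-260=0] ∩ [|D−(26, 13)|²=40]]
   so D = (20, 15)
3. A_x = 16  [[AB ⟂ BC ⇒ -4x-12y+100=0] ∩ [|A−(22, 1)|²=40]]
4. A_y = 3  [[AB ⟂ BC ⇒ -4x-12y+100=0] ∩ [|A−(22, 1)|²=40]]
   so A = (16, 3)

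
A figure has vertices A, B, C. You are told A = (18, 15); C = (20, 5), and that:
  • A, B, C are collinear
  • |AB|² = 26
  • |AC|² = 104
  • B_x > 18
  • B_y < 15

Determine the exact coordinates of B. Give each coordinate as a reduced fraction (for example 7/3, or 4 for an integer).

B = (19, 10)

1. B_x = 19  [[A, B, C are collinear ⇒ -10x-2y+210=0] ∩ [|B−(18, 15)|²=26]]
2. B_y = 10  [[A, B, C are collinear ⇒ -10x-2y+210=0] ∩ [|B−(18, 15)|²=26]]
   so B = (19, 10)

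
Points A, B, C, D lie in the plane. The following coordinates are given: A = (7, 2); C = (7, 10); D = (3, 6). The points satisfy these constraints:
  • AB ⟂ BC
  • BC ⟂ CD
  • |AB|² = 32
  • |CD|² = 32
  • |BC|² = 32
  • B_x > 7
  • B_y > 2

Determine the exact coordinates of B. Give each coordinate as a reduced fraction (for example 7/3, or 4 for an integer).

1. B_x = 11  [[BC ⟂ CD ⇒ 4x+4y-68=0] ∩ [|B−(7, 2)|²=32]]
2. B_y = 6  [[BC ⟂ CD ⇒ 4x+4y-68=0] ∩ [|B−(7, 2)|²=32]]
   so B = (11, 6)

B = (11, 6)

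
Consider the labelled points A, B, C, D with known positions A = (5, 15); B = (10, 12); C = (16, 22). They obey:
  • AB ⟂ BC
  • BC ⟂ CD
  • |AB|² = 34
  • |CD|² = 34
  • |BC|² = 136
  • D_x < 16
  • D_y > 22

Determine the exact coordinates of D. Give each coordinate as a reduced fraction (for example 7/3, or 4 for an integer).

D = (11, 25)

1. D_x = 11  [[BC ⟂ CD ⇒ 6x+10y-316=0] ∩ [|D−(16, 22)|²=34]]
2. D_y = 25  [[BC ⟂ CD ⇒ 6x+10y-316=0] ∩ [|D−(16, 22)|²=34]]
   so D = (11, 25)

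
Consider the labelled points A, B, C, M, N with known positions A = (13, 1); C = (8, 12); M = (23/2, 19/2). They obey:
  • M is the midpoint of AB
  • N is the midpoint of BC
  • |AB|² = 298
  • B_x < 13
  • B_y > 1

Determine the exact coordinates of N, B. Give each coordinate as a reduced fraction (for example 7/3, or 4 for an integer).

1. B_x = 10  [B = 2·M−A = 2·(23/2, 19/2)−(13, 1)]
2. B_y = 18  [B = 2·M−A = 2·(23/2, 19/2)−(13, 1)]
   so B = (10, 18)
3. N_x = 9  [2·N = B+C = (10, 18)+(8, 12)]
4. N_y = 15  [2·N = B+C = (10, 18)+(8, 12)]
   so N = (9, 15)

N = (9, 15)
B = (10, 18)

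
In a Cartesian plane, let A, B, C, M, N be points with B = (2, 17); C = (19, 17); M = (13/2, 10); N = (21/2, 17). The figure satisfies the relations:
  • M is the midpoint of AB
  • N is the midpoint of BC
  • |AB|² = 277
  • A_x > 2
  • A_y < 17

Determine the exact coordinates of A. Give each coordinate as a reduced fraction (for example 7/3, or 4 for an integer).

A = (11, 3)

1. A_x = 11  [A = 2·M−B = 2·(13/2, 10)−(2, 17)]
2. A_y = 3  [A = 2·M−B = 2·(13/2, 10)−(2, 17)]
   so A = (11, 3)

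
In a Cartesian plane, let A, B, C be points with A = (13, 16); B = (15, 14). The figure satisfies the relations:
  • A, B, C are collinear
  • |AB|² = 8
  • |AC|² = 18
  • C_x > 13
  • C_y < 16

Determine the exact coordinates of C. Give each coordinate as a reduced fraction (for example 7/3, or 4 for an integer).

C = (16, 13)

1. C_x = 16  [[A, B, C are collinear ⇒ 2x+2y-58=0] ∩ [|C−(13, 16)|²=18]]
2. C_y = 13  [[A, B, C are collinear ⇒ 2x+2y-58=0] ∩ [|C−(13, 16)|²=18]]
   so C = (16, 13)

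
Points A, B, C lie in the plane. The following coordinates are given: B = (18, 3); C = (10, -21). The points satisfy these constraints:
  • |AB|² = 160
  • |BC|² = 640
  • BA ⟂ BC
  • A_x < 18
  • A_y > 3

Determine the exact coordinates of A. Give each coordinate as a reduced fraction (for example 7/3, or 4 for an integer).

1. A_x = 6  [[BA ⟂ BC ⇒ -8x-24y+216=0] ∩ [|A−(18, 3)|²=160]]
2. A_y = 7  [[BA ⟂ BC ⇒ -8x-24y+216=0] ∩ [|A−(18, 3)|²=160]]
   so A = (6, 7)

A = (6, 7)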